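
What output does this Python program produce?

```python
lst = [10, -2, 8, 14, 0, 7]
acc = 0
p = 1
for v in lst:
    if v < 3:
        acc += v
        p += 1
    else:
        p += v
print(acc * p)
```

-84

v=10: not <3; p=11
v=-2: <3, acc = 0+(-2) = -2; p=12
v=8: not <3; p=20
v=14: not <3; p=34
v=0: <3, acc = (-2)+0 = -2; p=35
v=7: not <3; p=42
acc*p = (-2)*42 = -84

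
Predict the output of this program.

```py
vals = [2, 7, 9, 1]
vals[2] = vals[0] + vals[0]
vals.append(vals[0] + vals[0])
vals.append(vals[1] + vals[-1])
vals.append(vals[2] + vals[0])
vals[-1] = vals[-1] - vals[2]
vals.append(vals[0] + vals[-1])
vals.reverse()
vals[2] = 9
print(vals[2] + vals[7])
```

11

vals[2] = vals[0]+vals[0] = 2+2 = 4 → [2, 7, 4, 1]
append vals[0]+vals[0] = 2+2 = 4 → [2, 7, 4, 1, 4]
append vals[1]+vals[-1] = 7+4 = 11 → [2, 7, 4, 1, 4, 11]
append vals[2]+vals[0] = 4+2 = 6 → [2, 7, 4, 1, 4, 11, 6]
vals[-1] = vals[-1]-vals[2] = 6-4 = 2 → [2, 7, 4, 1, 4, 11, 2]
append vals[0]+vals[-1] = 2+2 = 4 → [2, 7, 4, 1, 4, 11, 2, 4]
reverse → [4, 2, 11, 4, 1, 4, 7, 2]
vals[2] = 9 → [4, 2, 9, 4, 1, 4, 7, 2]
vals[2]+vals[7] = 9+2 = 11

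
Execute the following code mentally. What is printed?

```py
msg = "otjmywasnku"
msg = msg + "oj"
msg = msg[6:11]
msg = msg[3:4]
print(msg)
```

+ 'oj' → 'otjmywasnkuoj'
slice [6:11] → 'asnku'
slice [3:4] → 'k'

k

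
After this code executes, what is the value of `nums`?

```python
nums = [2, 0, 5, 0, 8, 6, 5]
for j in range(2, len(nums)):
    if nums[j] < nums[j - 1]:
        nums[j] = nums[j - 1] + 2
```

j=2: 5>=0, unchanged → [2, 0, 5, 0, 8, 6, 5]
j=3: 0<5, nums[3] = 5+2 = 7 → [2, 0, 5, 7, 8, 6, 5]
j=4: 8>=7, unchanged → [2, 0, 5, 7, 8, 6, 5]
j=5: 6<8, nums[5] = 8+2 = 10 → [2, 0, 5, 7, 8, 10, 5]
j=6: 5<10, nums[6] = 10+2 = 12 → [2, 0, 5, 7, 8, 10, 12]

[2, 0, 5, 7, 8, 10, 12]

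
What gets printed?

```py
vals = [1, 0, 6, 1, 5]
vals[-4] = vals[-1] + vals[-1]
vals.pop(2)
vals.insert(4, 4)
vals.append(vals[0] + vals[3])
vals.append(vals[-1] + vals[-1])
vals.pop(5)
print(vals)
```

[1, 10, 1, 5, 4, 12]

vals[-4] = vals[-1]+vals[-1] = 5+5 = 10 → [1, 10, 6, 1, 5]
pop(2) removes 6 → [1, 10, 1, 5]
insert 4 at 4 → [1, 10, 1, 5, 4]
append vals[0]+vals[3] = 1+5 = 6 → [1, 10, 1, 5, 4, 6]
append vals[-1]+vals[-1] = 6+6 = 12 → [1, 10, 1, 5, 4, 6, 12]
pop(5) removes 6 → [1, 10, 1, 5, 4, 12]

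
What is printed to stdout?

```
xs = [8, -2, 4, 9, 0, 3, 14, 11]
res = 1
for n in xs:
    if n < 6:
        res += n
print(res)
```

6

n=8: not <6
n=-2: <6, res = 1+(-2) = -1
n=4: <6, res = (-1)+4 = 3
n=9: not <6
n=0: <6, res = 3+0 = 3
n=3: <6, res = 3+3 = 6
n=14: not <6
n=11: not <6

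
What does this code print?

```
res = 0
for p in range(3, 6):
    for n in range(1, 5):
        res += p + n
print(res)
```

p=3,n=1: res = 0+4 = 4
p=3,n=2: res = 4+5 = 9
p=3,n=3: res = 9+6 = 15
p=3,n=4: res = 15+7 = 22
p=4,n=1: res = 22+5 = 27
p=4,n=2: res = 27+6 = 33
p=4,n=3: res = 33+7 = 40
p=4,n=4: res = 40+8 = 48
p=5,n=1: res = 48+6 = 54
p=5,n=2: res = 54+7 = 61
p=5,n=3: res = 61+8 = 69
p=5,n=4: res = 69+9 = 78

78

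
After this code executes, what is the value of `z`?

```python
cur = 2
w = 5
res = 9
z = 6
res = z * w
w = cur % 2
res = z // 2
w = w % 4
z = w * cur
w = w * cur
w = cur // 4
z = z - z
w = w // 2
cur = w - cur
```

res = 6*5 = 30
w = 2%2 = 0
res = 6//2 = 3
w = 0%4 = 0
z = 0*2 = 0
w = 0*2 = 0
w = 2//4 = 0
z = 0-0 = 0
w = 0//2 = 0
cur = 0-2 = -2

0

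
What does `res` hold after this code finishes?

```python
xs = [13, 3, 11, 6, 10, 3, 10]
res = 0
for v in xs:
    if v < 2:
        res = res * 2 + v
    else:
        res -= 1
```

-7

v=13: not <2, res = 0-1 = -1
v=3: not <2, res = (-1)-1 = -2
v=11: not <2, res = (-2)-1 = -3
v=6: not <2, res = (-3)-1 = -4
v=10: not <2, res = (-4)-1 = -5
v=3: not <2, res = (-5)-1 = -6
v=10: not <2, res = (-6)-1 = -7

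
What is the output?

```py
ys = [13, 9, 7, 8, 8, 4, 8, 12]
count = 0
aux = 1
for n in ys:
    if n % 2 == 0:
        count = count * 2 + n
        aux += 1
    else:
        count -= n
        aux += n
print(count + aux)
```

-657

n=13: not even, count = 0-13 = -13; aux=14
n=9: not even, count = (-13)-9 = -22; aux=23
n=7: not even, count = (-22)-7 = -29; aux=30
n=8: even, count = (-29)*2+8 = -50; aux=31
n=8: even, count = (-50)*2+8 = -92; aux=32
n=4: even, count = (-92)*2+4 = -180; aux=33
n=8: even, count = (-180)*2+8 = -352; aux=34
n=12: even, count = (-352)*2+12 = -692; aux=35
count+aux = (-692)+35 = -657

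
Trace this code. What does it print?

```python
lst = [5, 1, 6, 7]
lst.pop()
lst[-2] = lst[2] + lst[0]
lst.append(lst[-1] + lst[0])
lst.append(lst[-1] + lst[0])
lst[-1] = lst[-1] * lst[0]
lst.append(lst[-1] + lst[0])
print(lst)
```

pop() removes 7 → [5, 1, 6]
lst[-2] = lst[2]+lst[0] = 6+5 = 11 → [5, 11, 6]
append lst[-1]+lst[0] = 6+5 = 11 → [5, 11, 6, 11]
append lst[-1]+lst[0] = 11+5 = 16 → [5, 11, 6, 11, 16]
lst[-1] = lst[-1]*lst[0] = 16*5 = 80 → [5, 11, 6, 11, 80]
append lst[-1]+lst[0] = 80+5 = 85 → [5, 11, 6, 11, 80, 85]

[5, 11, 6, 11, 80, 85]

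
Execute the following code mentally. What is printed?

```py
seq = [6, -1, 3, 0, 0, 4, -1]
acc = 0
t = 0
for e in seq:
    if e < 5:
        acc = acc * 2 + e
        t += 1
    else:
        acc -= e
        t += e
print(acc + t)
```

e=6: not <5, acc = 0-6 = -6; t=6
e=-1: <5, acc = (-6)*2+(-1) = -13; t=7
e=3: <5, acc = (-13)*2+3 = -23; t=8
e=0: <5, acc = (-23)*2+0 = -46; t=9
e=0: <5, acc = (-46)*2+0 = -92; t=10
e=4: <5, acc = (-92)*2+4 = -180; t=11
e=-1: <5, acc = (-180)*2+(-1) = -361; t=12
acc+t = (-361)+12 = -349

-349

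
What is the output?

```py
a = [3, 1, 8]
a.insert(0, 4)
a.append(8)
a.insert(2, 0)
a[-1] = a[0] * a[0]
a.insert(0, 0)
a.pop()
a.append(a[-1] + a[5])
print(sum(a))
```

insert 4 at 0 → [4, 3, 1, 8]
append 8 → [4, 3, 1, 8, 8]
insert 0 at 2 → [4, 3, 0, 1, 8, 8]
a[-1] = a[0]*a[0] = 4*4 = 16 → [4, 3, 0, 1, 8, 16]
insert 0 at 0 → [0, 4, 3, 0, 1, 8, 16]
pop() removes 16 → [0, 4, 3, 0, 1, 8]
append a[-1]+a[5] = 8+8 = 16 → [0, 4, 3, 0, 1, 8, 16]
sum = 32

32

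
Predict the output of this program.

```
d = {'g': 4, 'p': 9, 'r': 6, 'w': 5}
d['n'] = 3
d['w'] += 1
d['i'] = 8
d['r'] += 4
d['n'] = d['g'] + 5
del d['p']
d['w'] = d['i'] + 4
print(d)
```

{'g': 4, 'r': 10, 'w': 12, 'n': 9, 'i': 8}

d['n'] = 3 → {'g': 4, 'p': 9, 'r': 6, 'w': 5, 'n': 3}
d['w'] = 5+1 = 6 → {'g': 4, 'p': 9, 'r': 6, 'w': 6, 'n': 3}
d['i'] = 8 → {'g': 4, 'p': 9, 'r': 6, 'w': 6, 'n': 3, 'i': 8}
d['r'] = 6+4 = 10 → {'g': 4, 'p': 9, 'r': 10, 'w': 6, 'n': 3, 'i': 8}
d['n'] = d['g']+5 = 9 → {'g': 4, 'p': 9, 'r': 10, 'w': 6, 'n': 9, 'i': 8}
del 'p' → {'g': 4, 'r': 10, 'w': 6, 'n': 9, 'i': 8}
d['w'] = d['i']+4 = 12 → {'g': 4, 'r': 10, 'w': 12, 'n': 9, 'i': 8}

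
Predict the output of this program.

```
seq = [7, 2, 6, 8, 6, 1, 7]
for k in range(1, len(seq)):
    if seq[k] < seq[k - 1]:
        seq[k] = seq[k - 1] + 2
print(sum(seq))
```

k=1: 2<7, seq[1] = 7+2 = 9 → [7, 9, 6, 8, 6, 1, 7]
k=2: 6<9, seq[2] = 9+2 = 11 → [7, 9, 11, 8, 6, 1, 7]
k=3: 8<11, seq[3] = 11+2 = 13 → [7, 9, 11, 13, 6, 1, 7]
k=4: 6<13, seq[4] = 13+2 = 15 → [7, 9, 11, 13, 15, 1, 7]
k=5: 1<15, seq[5] = 15+2 = 17 → [7, 9, 11, 13, 15, 17, 7]
k=6: 7<17, seq[6] = 17+2 = 19 → [7, 9, 11, 13, 15, 17, 19]
sum = 91

91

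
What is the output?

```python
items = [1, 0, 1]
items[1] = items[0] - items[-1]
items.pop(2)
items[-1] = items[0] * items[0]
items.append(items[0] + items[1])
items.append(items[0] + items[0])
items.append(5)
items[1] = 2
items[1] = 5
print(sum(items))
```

15

items[1] = items[0]-items[-1] = 1-1 = 0 → [1, 0, 1]
pop(2) removes 1 → [1, 0]
items[-1] = items[0]*items[0] = 1*1 = 1 → [1, 1]
append items[0]+items[1] = 1+1 = 2 → [1, 1, 2]
append items[0]+items[0] = 1+1 = 2 → [1, 1, 2, 2]
append 5 → [1, 1, 2, 2, 5]
items[1] = 2 → [1, 2, 2, 2, 5]
items[1] = 5 → [1, 5, 2, 2, 5]
sum = 15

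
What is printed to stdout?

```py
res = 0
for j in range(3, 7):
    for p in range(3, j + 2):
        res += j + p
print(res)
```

j=3,p=3: res = 0+6 = 6
j=3,p=4: res = 6+7 = 13
j=4,p=3: res = 13+7 = 20
j=4,p=4: res = 20+8 = 28
j=4,p=5: res = 28+9 = 37
j=5,p=3: res = 37+8 = 45
j=5,p=4: res = 45+9 = 54
j=5,p=5: res = 54+10 = 64
j=5,p=6: res = 64+11 = 75
j=6,p=3: res = 75+9 = 84
j=6,p=4: res = 84+10 = 94
j=6,p=5: res = 94+11 = 105
j=6,p=6: res = 105+12 = 117
j=6,p=7: res = 117+13 = 130

130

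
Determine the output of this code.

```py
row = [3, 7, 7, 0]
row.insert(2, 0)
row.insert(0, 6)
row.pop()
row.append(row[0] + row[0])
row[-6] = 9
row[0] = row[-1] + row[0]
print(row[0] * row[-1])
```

insert 0 at 2 → [3, 7, 0, 7, 0]
insert 6 at 0 → [6, 3, 7, 0, 7, 0]
pop() removes 0 → [6, 3, 7, 0, 7]
append row[0]+row[0] = 6+6 = 12 → [6, 3, 7, 0, 7, 12]
row[-6] = 9 → [9, 3, 7, 0, 7, 12]
row[0] = row[-1]+row[0] = 12+9 = 21 → [21, 3, 7, 0, 7, 12]
row[0]*row[-1] = 21*12 = 252

252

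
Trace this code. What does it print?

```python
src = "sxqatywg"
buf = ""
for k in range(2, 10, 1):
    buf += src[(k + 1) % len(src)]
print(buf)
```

atywgsxq

k=2: add src[3]='a' → 'a'
k=3: add src[4]='t' → 'at'
k=4: add src[5]='y' → 'aty'
k=5: add src[6]='w' → 'atyw'
k=6: add src[7]='g' → 'atywg'
k=7: add src[0]='s' → 'atywgs'
k=8: add src[1]='x' → 'atywgsx'
k=9: add src[2]='q' → 'atywgsxq'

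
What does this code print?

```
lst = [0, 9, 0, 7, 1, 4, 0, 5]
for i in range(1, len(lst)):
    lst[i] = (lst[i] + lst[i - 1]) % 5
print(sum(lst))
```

i=1: lst[1] = (9+0)%5 = 4 → [0, 4, 0, 7, 1, 4, 0, 5]
i=2: lst[2] = (0+4)%5 = 4 → [0, 4, 4, 7, 1, 4, 0, 5]
i=3: lst[3] = (7+4)%5 = 1 → [0, 4, 4, 1, 1, 4, 0, 5]
i=4: lst[4] = (1+1)%5 = 2 → [0, 4, 4, 1, 2, 4, 0, 5]
i=5: lst[5] = (4+2)%5 = 1 → [0, 4, 4, 1, 2, 1, 0, 5]
i=6: lst[6] = (0+1)%5 = 1 → [0, 4, 4, 1, 2, 1, 1, 5]
i=7: lst[7] = (5+1)%5 = 1 → [0, 4, 4, 1, 2, 1, 1, 1]
sum = 14

14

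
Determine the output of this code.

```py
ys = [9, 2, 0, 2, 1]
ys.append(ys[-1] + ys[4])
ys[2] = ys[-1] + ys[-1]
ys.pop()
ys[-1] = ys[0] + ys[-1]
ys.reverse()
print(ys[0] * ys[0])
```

append ys[-1]+ys[4] = 1+1 = 2 → [9, 2, 0, 2, 1, 2]
ys[2] = ys[-1]+ys[-1] = 2+2 = 4 → [9, 2, 4, 2, 1, 2]
pop() removes 2 → [9, 2, 4, 2, 1]
ys[-1] = ys[0]+ys[-1] = 9+1 = 10 → [9, 2, 4, 2, 10]
reverse → [10, 2, 4, 2, 9]
ys[0]*ys[0] = 10*10 = 100

100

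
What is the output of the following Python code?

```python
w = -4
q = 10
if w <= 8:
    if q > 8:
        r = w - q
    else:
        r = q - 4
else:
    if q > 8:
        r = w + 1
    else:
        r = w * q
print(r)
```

w=-4, q=10
w <= 8 is True; q > 8 is True
→ r = w - q = -14

-14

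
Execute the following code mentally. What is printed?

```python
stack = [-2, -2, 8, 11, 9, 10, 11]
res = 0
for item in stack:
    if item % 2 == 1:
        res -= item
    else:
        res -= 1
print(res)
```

item=-2: not odd, res = 0-1 = -1
item=-2: not odd, res = (-1)-1 = -2
item=8: not odd, res = (-2)-1 = -3
item=11: odd, res = (-3)-11 = -14
item=9: odd, res = (-14)-9 = -23
item=10: not odd, res = (-23)-1 = -24
item=11: odd, res = (-24)-11 = -35

-35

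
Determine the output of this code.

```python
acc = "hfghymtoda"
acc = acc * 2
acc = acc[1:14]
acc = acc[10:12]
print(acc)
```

fg

repeat ×2 → 'hfghymtodahfghymtoda'
slice [1:14] → 'fghymtodahfgh'
slice [10:12] → 'fg'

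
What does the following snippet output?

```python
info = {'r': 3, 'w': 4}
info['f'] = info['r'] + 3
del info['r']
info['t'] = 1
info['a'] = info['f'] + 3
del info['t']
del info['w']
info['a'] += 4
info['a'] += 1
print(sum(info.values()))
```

info['f'] = info['r']+3 = 6 → {'r': 3, 'w': 4, 'f': 6}
del 'r' → {'w': 4, 'f': 6}
info['t'] = 1 → {'w': 4, 'f': 6, 't': 1}
info['a'] = info['f']+3 = 9 → {'w': 4, 'f': 6, 't': 1, 'a': 9}
del 't' → {'w': 4, 'f': 6, 'a': 9}
del 'w' → {'f': 6, 'a': 9}
info['a'] = 9+4 = 13 → {'f': 6, 'a': 13}
info['a'] = 13+1 = 14 → {'f': 6, 'a': 14}
sum of values = 20

20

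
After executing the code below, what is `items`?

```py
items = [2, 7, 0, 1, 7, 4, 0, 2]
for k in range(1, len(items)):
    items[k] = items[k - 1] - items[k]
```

[2, -5, -5, -6, -13, -17, -17, -19]

k=1: items[1] = 2-7 = -5 → [2, -5, 0, 1, 7, 4, 0, 2]
k=2: items[2] = (-5)-0 = -5 → [2, -5, -5, 1, 7, 4, 0, 2]
k=3: items[3] = (-5)-1 = -6 → [2, -5, -5, -6, 7, 4, 0, 2]
k=4: items[4] = (-6)-7 = -13 → [2, -5, -5, -6, -13, 4, 0, 2]
k=5: items[5] = (-13)-4 = -17 → [2, -5, -5, -6, -13, -17, 0, 2]
k=6: items[6] = (-17)-0 = -17 → [2, -5, -5, -6, -13, -17, -17, 2]
k=7: items[7] = (-17)-2 = -19 → [2, -5, -5, -6, -13, -17, -17, -19]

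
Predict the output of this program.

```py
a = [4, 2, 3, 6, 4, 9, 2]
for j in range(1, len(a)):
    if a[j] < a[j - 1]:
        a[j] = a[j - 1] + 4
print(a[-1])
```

j=1: 2<4, a[1] = 4+4 = 8 → [4, 8, 3, 6, 4, 9, 2]
j=2: 3<8, a[2] = 8+4 = 12 → [4, 8, 12, 6, 4, 9, 2]
j=3: 6<12, a[3] = 12+4 = 16 → [4, 8, 12, 16, 4, 9, 2]
j=4: 4<16, a[4] = 16+4 = 20 → [4, 8, 12, 16, 20, 9, 2]
j=5: 9<20, a[5] = 20+4 = 24 → [4, 8, 12, 16, 20, 24, 2]
j=6: 2<24, a[6] = 24+4 = 28 → [4, 8, 12, 16, 20, 24, 28]

28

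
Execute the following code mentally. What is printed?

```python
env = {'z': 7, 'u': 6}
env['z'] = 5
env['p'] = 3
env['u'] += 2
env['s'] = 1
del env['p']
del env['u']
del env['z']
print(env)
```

{'s': 1}

env['z'] = 5 → {'z': 5, 'u': 6}
env['p'] = 3 → {'z': 5, 'u': 6, 'p': 3}
env['u'] = 6+2 = 8 → {'z': 5, 'u': 8, 'p': 3}
env['s'] = 1 → {'z': 5, 'u': 8, 'p': 3, 's': 1}
del 'p' → {'z': 5, 'u': 8, 's': 1}
del 'u' → {'z': 5, 's': 1}
del 'z' → {'s': 1}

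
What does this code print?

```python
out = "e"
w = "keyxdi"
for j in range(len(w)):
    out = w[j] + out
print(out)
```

idxyeke

j=0: prepend 'k' → 'ke'
j=1: prepend 'e' → 'eke'
j=2: prepend 'y' → 'yeke'
j=3: prepend 'x' → 'xyeke'
j=4: prepend 'd' → 'dxyeke'
j=5: prepend 'i' → 'idxyeke'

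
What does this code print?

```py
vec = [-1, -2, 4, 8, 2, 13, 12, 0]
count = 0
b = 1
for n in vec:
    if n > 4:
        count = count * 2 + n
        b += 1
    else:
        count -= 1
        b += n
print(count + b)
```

48

n=-1: not >4, count = 0-1 = -1; b=0
n=-2: not >4, count = (-1)-1 = -2; b=-2
n=4: not >4, count = (-2)-1 = -3; b=2
n=8: >4, count = (-3)*2+8 = 2; b=3
n=2: not >4, count = 2-1 = 1; b=5
n=13: >4, count = 1*2+13 = 15; b=6
n=12: >4, count = 15*2+12 = 42; b=7
n=0: not >4, count = 42-1 = 41; b=7
count+b = 41+7 = 48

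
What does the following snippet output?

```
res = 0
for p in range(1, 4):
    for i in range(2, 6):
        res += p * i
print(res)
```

p=1,i=2: res = 0+2 = 2
p=1,i=3: res = 2+3 = 5
p=1,i=4: res = 5+4 = 9
p=1,i=5: res = 9+5 = 14
p=2,i=2: res = 14+4 = 18
p=2,i=3: res = 18+6 = 24
p=2,i=4: res = 24+8 = 32
p=2,i=5: res = 32+10 = 42
p=3,i=2: res = 42+6 = 48
p=3,i=3: res = 48+9 = 57
p=3,i=4: res = 57+12 = 69
p=3,i=5: res = 69+15 = 84

84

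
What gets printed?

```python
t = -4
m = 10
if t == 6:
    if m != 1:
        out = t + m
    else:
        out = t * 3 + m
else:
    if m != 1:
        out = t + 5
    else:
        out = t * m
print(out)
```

1

t=-4, m=10
t == 6 is False; m != 1 is True
→ out = t + 5 = 1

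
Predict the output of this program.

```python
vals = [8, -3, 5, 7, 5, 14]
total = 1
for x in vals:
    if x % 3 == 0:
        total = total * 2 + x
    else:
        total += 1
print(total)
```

5

x=8: not %3==0, total = 1+1 = 2
x=-3: %3==0, total = 2*2+(-3) = 1
x=5: not %3==0, total = 1+1 = 2
x=7: not %3==0, total = 2+1 = 3
x=5: not %3==0, total = 3+1 = 4
x=14: not %3==0, total = 4+1 = 5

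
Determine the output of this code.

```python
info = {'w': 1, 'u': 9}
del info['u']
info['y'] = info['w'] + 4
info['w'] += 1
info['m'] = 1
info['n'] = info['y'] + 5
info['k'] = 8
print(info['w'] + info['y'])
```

7

del 'u' → {'w': 1}
info['y'] = info['w']+4 = 5 → {'w': 1, 'y': 5}
info['w'] = 1+1 = 2 → {'w': 2, 'y': 5}
info['m'] = 1 → {'w': 2, 'y': 5, 'm': 1}
info['n'] = info['y']+5 = 10 → {'w': 2, 'y': 5, 'm': 1, 'n': 10}
info['k'] = 8 → {'w': 2, 'y': 5, 'm': 1, 'n': 10, 'k': 8}
info['w']+info['y'] = 2+5 = 7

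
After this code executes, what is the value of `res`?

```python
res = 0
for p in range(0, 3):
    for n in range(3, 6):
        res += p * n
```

36

p=0,n=3: res = 0+0 = 0
p=0,n=4: res = 0+0 = 0
p=0,n=5: res = 0+0 = 0
p=1,n=3: res = 0+3 = 3
p=1,n=4: res = 3+4 = 7
p=1,n=5: res = 7+5 = 12
p=2,n=3: res = 12+6 = 18
p=2,n=4: res = 18+8 = 26
p=2,n=5: res = 26+10 = 36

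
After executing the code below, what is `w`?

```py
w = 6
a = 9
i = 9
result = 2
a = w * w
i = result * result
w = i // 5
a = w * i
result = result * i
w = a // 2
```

0

a = 6*6 = 36
i = 2*2 = 4
w = 4//5 = 0
a = 0*4 = 0
result = 2*4 = 8
w = 0//2 = 0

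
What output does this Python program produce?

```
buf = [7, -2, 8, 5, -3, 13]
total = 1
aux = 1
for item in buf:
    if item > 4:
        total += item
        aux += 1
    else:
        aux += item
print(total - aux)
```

34

item=7: >4, total = 1+7 = 8; aux=2
item=-2: not >4; aux=0
item=8: >4, total = 8+8 = 16; aux=1
item=5: >4, total = 16+5 = 21; aux=2
item=-3: not >4; aux=-1
item=13: >4, total = 21+13 = 34; aux=0
total-aux = 34-0 = 34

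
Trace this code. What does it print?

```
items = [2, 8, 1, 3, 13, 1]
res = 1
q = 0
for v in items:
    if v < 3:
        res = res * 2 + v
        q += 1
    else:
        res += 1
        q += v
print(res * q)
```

729

v=2: <3, res = 1*2+2 = 4; q=1
v=8: not <3, res = 4+1 = 5; q=9
v=1: <3, res = 5*2+1 = 11; q=10
v=3: not <3, res = 11+1 = 12; q=13
v=13: not <3, res = 12+1 = 13; q=26
v=1: <3, res = 13*2+1 = 27; q=27
res*q = 27*27 = 729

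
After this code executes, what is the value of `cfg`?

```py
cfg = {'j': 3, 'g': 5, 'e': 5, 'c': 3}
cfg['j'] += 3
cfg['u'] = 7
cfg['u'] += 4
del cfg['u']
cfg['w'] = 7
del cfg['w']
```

cfg['j'] = 3+3 = 6 → {'j': 6, 'g': 5, 'e': 5, 'c': 3}
cfg['u'] = 7 → {'j': 6, 'g': 5, 'e': 5, 'c': 3, 'u': 7}
cfg['u'] = 7+4 = 11 → {'j': 6, 'g': 5, 'e': 5, 'c': 3, 'u': 11}
del 'u' → {'j': 6, 'g': 5, 'e': 5, 'c': 3}
cfg['w'] = 7 → {'j': 6, 'g': 5, 'e': 5, 'c': 3, 'w': 7}
del 'w' → {'j': 6, 'g': 5, 'e': 5, 'c': 3}

{'j': 6, 'g': 5, 'e': 5, 'c': 3}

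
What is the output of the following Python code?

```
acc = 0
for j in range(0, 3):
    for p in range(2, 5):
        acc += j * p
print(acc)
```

j=0,p=2: acc = 0+0 = 0
j=0,p=3: acc = 0+0 = 0
j=0,p=4: acc = 0+0 = 0
j=1,p=2: acc = 0+2 = 2
j=1,p=3: acc = 2+3 = 5
j=1,p=4: acc = 5+4 = 9
j=2,p=2: acc = 9+4 = 13
j=2,p=3: acc = 13+6 = 19
j=2,p=4: acc = 19+8 = 27

27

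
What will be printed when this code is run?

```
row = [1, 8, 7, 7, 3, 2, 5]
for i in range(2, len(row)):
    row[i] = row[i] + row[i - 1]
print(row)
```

[1, 8, 15, 22, 25, 27, 32]

i=2: row[2] = 7+8 = 15 → [1, 8, 15, 7, 3, 2, 5]
i=3: row[3] = 7+15 = 22 → [1, 8, 15, 22, 3, 2, 5]
i=4: row[4] = 3+22 = 25 → [1, 8, 15, 22, 25, 2, 5]
i=5: row[5] = 2+25 = 27 → [1, 8, 15, 22, 25, 27, 5]
i=6: row[6] = 5+27 = 32 → [1, 8, 15, 22, 25, 27, 32]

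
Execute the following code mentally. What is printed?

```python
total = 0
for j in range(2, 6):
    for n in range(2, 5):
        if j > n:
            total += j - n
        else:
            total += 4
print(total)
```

j=2,n=2: not 2>2, total = 0+4 = 4
j=2,n=3: not 2>3, total = 4+4 = 8
j=2,n=4: not 2>4, total = 8+4 = 12
j=3,n=2: 3>2, total = 12+1 = 13
j=3,n=3: not 3>3, total = 13+4 = 17
j=3,n=4: not 3>4, total = 17+4 = 21
j=4,n=2: 4>2, total = 21+2 = 23
j=4,n=3: 4>3, total = 23+1 = 24
j=4,n=4: not 4>4, total = 24+4 = 28
j=5,n=2: 5>2, total = 28+3 = 31
j=5,n=3: 5>3, total = 31+2 = 33
j=5,n=4: 5>4, total = 33+1 = 34

34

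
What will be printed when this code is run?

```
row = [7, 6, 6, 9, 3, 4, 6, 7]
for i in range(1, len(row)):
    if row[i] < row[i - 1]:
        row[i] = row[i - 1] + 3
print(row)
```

i=1: 6<7, row[1] = 7+3 = 10 → [7, 10, 6, 9, 3, 4, 6, 7]
i=2: 6<10, row[2] = 10+3 = 13 → [7, 10, 13, 9, 3, 4, 6, 7]
i=3: 9<13, row[3] = 13+3 = 16 → [7, 10, 13, 16, 3, 4, 6, 7]
i=4: 3<16, row[4] = 16+3 = 19 → [7, 10, 13, 16, 19, 4, 6, 7]
i=5: 4<19, row[5] = 19+3 = 22 → [7, 10, 13, 16, 19, 22, 6, 7]
i=6: 6<22, row[6] = 22+3 = 25 → [7, 10, 13, 16, 19, 22, 25, 7]
i=7: 7<25, row[7] = 25+3 = 28 → [7, 10, 13, 16, 19, 22, 25, 28]

[7, 10, 13, 16, 19, 22, 25, 28]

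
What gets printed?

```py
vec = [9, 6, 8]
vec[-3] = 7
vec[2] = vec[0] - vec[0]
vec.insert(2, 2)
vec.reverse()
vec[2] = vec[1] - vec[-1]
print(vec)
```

vec[-3] = 7 → [7, 6, 8]
vec[2] = vec[0]-vec[0] = 7-7 = 0 → [7, 6, 0]
insert 2 at 2 → [7, 6, 2, 0]
reverse → [0, 2, 6, 7]
vec[2] = vec[1]-vec[-1] = 2-7 = -5 → [0, 2, -5, 7]

[0, 2, -5, 7]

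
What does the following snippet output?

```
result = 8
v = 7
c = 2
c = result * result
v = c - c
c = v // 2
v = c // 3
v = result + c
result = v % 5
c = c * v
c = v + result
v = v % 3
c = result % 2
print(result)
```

3

c = 8*8 = 64
v = 64-64 = 0
c = 0//2 = 0
v = 0//3 = 0
v = 8+0 = 8
result = 8%5 = 3
c = 0*8 = 0
c = 8+3 = 11
v = 8%3 = 2
c = 3%2 = 1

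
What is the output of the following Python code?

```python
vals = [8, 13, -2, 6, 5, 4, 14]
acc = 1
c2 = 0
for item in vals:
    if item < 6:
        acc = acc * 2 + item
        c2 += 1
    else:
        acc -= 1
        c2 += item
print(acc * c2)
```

item=8: not <6, acc = 1-1 = 0; c2=8
item=13: not <6, acc = 0-1 = -1; c2=21
item=-2: <6, acc = (-1)*2+(-2) = -4; c2=22
item=6: not <6, acc = (-4)-1 = -5; c2=28
item=5: <6, acc = (-5)*2+5 = -5; c2=29
item=4: <6, acc = (-5)*2+4 = -6; c2=30
item=14: not <6, acc = (-6)-1 = -7; c2=44
acc*c2 = (-7)*44 = -308

-308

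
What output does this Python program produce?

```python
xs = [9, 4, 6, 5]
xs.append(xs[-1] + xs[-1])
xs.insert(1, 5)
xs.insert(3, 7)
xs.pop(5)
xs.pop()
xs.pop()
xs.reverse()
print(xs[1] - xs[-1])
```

-5

append xs[-1]+xs[-1] = 5+5 = 10 → [9, 4, 6, 5, 10]
insert 5 at 1 → [9, 5, 4, 6, 5, 10]
insert 7 at 3 → [9, 5, 4, 7, 6, 5, 10]
pop(5) removes 5 → [9, 5, 4, 7, 6, 10]
pop() removes 10 → [9, 5, 4, 7, 6]
pop() removes 6 → [9, 5, 4, 7]
reverse → [7, 4, 5, 9]
xs[1]-xs[-1] = 4-9 = -5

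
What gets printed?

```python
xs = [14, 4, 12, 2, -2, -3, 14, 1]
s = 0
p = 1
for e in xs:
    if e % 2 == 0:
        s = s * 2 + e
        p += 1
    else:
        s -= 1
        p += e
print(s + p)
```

e=14: even, s = 0*2+14 = 14; p=2
e=4: even, s = 14*2+4 = 32; p=3
e=12: even, s = 32*2+12 = 76; p=4
e=2: even, s = 76*2+2 = 154; p=5
e=-2: even, s = 154*2+(-2) = 306; p=6
e=-3: not even, s = 306-1 = 305; p=3
e=14: even, s = 305*2+14 = 624; p=4
e=1: not even, s = 624-1 = 623; p=5
s+p = 623+5 = 628

628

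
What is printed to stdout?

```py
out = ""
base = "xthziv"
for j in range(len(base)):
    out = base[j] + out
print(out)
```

j=0: prepend 'x' → 'x'
j=1: prepend 't' → 'tx'
j=2: prepend 'h' → 'htx'
j=3: prepend 'z' → 'zhtx'
j=4: prepend 'i' → 'izhtx'
j=5: prepend 'v' → 'vizhtx'

vizhtx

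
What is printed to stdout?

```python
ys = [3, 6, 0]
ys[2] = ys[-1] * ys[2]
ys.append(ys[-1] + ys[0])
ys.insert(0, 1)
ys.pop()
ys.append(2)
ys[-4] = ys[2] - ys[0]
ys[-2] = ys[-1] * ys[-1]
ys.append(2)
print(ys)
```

[1, 5, 6, 4, 2, 2]

ys[2] = ys[-1]*ys[2] = 0*0 = 0 → [3, 6, 0]
append ys[-1]+ys[0] = 0+3 = 3 → [3, 6, 0, 3]
insert 1 at 0 → [1, 3, 6, 0, 3]
pop() removes 3 → [1, 3, 6, 0]
append 2 → [1, 3, 6, 0, 2]
ys[-4] = ys[2]-ys[0] = 6-1 = 5 → [1, 5, 6, 0, 2]
ys[-2] = ys[-1]*ys[-1] = 2*2 = 4 → [1, 5, 6, 4, 2]
append 2 → [1, 5, 6, 4, 2, 2]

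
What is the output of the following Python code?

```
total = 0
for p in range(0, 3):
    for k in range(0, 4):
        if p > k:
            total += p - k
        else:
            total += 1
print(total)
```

p=0,k=0: not 0>0, total = 0+1 = 1
p=0,k=1: not 0>1, total = 1+1 = 2
p=0,k=2: not 0>2, total = 2+1 = 3
p=0,k=3: not 0>3, total = 3+1 = 4
p=1,k=0: 1>0, total = 4+1 = 5
p=1,k=1: not 1>1, total = 5+1 = 6
p=1,k=2: not 1>2, total = 6+1 = 7
p=1,k=3: not 1>3, total = 7+1 = 8
p=2,k=0: 2>0, total = 8+2 = 10
p=2,k=1: 2>1, total = 10+1 = 11
p=2,k=2: not 2>2, total = 11+1 = 12
p=2,k=3: not 2>3, total = 12+1 = 13

13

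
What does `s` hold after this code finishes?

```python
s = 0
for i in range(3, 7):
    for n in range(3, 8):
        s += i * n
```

450

i=3,n=3: s = 0+9 = 9
i=3,n=4: s = 9+12 = 21
i=3,n=5: s = 21+15 = 36
i=3,n=6: s = 36+18 = 54
i=3,n=7: s = 54+21 = 75
i=4,n=3: s = 75+12 = 87
i=4,n=4: s = 87+16 = 103
i=4,n=5: s = 103+20 = 123
i=4,n=6: s = 123+24 = 147
i=4,n=7: s = 147+28 = 175
i=5,n=3: s = 175+15 = 190
i=5,n=4: s = 190+20 = 210
i=5,n=5: s = 210+25 = 235
i=5,n=6: s = 235+30 = 265
i=5,n=7: s = 265+35 = 300
i=6,n=3: s = 300+18 = 318
i=6,n=4: s = 318+24 = 342
i=6,n=5: s = 342+30 = 372
i=6,n=6: s = 372+36 = 408
i=6,n=7: s = 408+42 = 450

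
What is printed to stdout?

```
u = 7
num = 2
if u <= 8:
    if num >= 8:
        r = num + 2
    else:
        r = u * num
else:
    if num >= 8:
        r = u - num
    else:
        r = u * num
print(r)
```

u=7, num=2
u <= 8 is True; num >= 8 is False
→ r = u * num = 14

14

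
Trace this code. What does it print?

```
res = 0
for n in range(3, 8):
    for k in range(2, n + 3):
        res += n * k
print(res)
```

775

n=3,k=2: res = 0+6 = 6
n=3,k=3: res = 6+9 = 15
n=3,k=4: res = 15+12 = 27
n=3,k=5: res = 27+15 = 42
n=4,k=2: res = 42+8 = 50
n=4,k=3: res = 50+12 = 62
n=4,k=4: res = 62+16 = 78
n=4,k=5: res = 78+20 = 98
n=4,k=6: res = 98+24 = 122
n=5,k=2: res = 122+10 = 132
n=5,k=3: res = 132+15 = 147
n=5,k=4: res = 147+20 = 167
n=5,k=5: res = 167+25 = 192
n=5,k=6: res = 192+30 = 222
n=5,k=7: res = 222+35 = 257
n=6,k=2: res = 257+12 = 269
n=6,k=3: res = 269+18 = 287
n=6,k=4: res = 287+24 = 311
n=6,k=5: res = 311+30 = 341
n=6,k=6: res = 341+36 = 377
n=6,k=7: res = 377+42 = 419
n=6,k=8: res = 419+48 = 467
n=7,k=2: res = 467+14 = 481
n=7,k=3: res = 481+21 = 502
n=7,k=4: res = 502+28 = 530
n=7,k=5: res = 530+35 = 565
n=7,k=6: res = 565+42 = 607
n=7,k=7: res = 607+49 = 656
n=7,k=8: res = 656+56 = 712
n=7,k=9: res = 712+63 = 775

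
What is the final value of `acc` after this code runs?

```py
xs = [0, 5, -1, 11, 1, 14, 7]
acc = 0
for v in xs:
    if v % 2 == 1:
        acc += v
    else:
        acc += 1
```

25

v=0: not odd, acc = 0+1 = 1
v=5: odd, acc = 1+5 = 6
v=-1: odd, acc = 6+(-1) = 5
v=11: odd, acc = 5+11 = 16
v=1: odd, acc = 16+1 = 17
v=14: not odd, acc = 17+1 = 18
v=7: odd, acc = 18+7 = 25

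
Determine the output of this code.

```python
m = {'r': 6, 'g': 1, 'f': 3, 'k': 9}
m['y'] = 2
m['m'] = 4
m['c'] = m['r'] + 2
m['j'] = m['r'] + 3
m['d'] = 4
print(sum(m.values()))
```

m['y'] = 2 → {'r': 6, 'g': 1, 'f': 3, 'k': 9, 'y': 2}
m['m'] = 4 → {'r': 6, 'g': 1, 'f': 3, 'k': 9, 'y': 2, 'm': 4}
m['c'] = m['r']+2 = 8 → {'r': 6, 'g': 1, 'f': 3, 'k': 9, 'y': 2, 'm': 4, 'c': 8}
m['j'] = m['r']+3 = 9 → {'r': 6, 'g': 1, 'f': 3, 'k': 9, 'y': 2, 'm': 4, 'c': 8, 'j': 9}
m['d'] = 4 → {'r': 6, 'g': 1, 'f': 3, 'k': 9, 'y': 2, 'm': 4, 'c': 8, 'j': 9, 'd': 4}
sum of values = 46

46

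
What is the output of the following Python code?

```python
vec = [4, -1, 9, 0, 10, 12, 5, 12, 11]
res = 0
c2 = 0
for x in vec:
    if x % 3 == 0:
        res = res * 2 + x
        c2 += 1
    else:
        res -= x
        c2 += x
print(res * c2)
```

-33

x=4: not %3==0, res = 0-4 = -4; c2=4
x=-1: not %3==0, res = (-4)-(-1) = -3; c2=3
x=9: %3==0, res = (-3)*2+9 = 3; c2=4
x=0: %3==0, res = 3*2+0 = 6; c2=5
x=10: not %3==0, res = 6-10 = -4; c2=15
x=12: %3==0, res = (-4)*2+12 = 4; c2=16
x=5: not %3==0, res = 4-5 = -1; c2=21
x=12: %3==0, res = (-1)*2+12 = 10; c2=22
x=11: not %3==0, res = 10-11 = -1; c2=33
res*c2 = (-1)*33 = -33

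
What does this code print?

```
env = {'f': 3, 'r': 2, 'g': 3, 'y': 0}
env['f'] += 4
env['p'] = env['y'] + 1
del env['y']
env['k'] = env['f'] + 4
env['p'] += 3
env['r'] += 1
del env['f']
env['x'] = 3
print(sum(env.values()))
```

env['f'] = 3+4 = 7 → {'f': 7, 'r': 2, 'g': 3, 'y': 0}
env['p'] = env['y']+1 = 1 → {'f': 7, 'r': 2, 'g': 3, 'y': 0, 'p': 1}
del 'y' → {'f': 7, 'r': 2, 'g': 3, 'p': 1}
env['k'] = env['f']+4 = 11 → {'f': 7, 'r': 2, 'g': 3, 'p': 1, 'k': 11}
env['p'] = 1+3 = 4 → {'f': 7, 'r': 2, 'g': 3, 'p': 4, 'k': 11}
env['r'] = 2+1 = 3 → {'f': 7, 'r': 3, 'g': 3, 'p': 4, 'k': 11}
del 'f' → {'r': 3, 'g': 3, 'p': 4, 'k': 11}
env['x'] = 3 → {'r': 3, 'g': 3, 'p': 4, 'k': 11, 'x': 3}
sum of values = 24

24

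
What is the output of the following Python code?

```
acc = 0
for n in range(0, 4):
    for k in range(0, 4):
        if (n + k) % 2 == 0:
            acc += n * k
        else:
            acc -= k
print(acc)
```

8

n=0,k=0: even sum, acc = 0+0 = 0
n=0,k=1: odd sum, acc = 0-1 = -1
n=0,k=2: even sum, acc = (-1)+0 = -1
n=0,k=3: odd sum, acc = (-1)-3 = -4
n=1,k=0: odd sum, acc = (-4)-0 = -4
n=1,k=1: even sum, acc = (-4)+1 = -3
n=1,k=2: odd sum, acc = (-3)-2 = -5
n=1,k=3: even sum, acc = (-5)+3 = -2
n=2,k=0: even sum, acc = (-2)+0 = -2
n=2,k=1: odd sum, acc = (-2)-1 = -3
n=2,k=2: even sum, acc = (-3)+4 = 1
n=2,k=3: odd sum, acc = 1-3 = -2
n=3,k=0: odd sum, acc = (-2)-0 = -2
n=3,k=1: even sum, acc = (-2)+3 = 1
n=3,k=2: odd sum, acc = 1-2 = -1
n=3,k=3: even sum, acc = (-1)+9 = 8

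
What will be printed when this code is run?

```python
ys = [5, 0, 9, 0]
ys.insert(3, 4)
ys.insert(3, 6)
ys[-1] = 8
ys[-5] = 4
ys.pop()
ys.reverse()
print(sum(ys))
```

insert 4 at 3 → [5, 0, 9, 4, 0]
insert 6 at 3 → [5, 0, 9, 6, 4, 0]
ys[-1] = 8 → [5, 0, 9, 6, 4, 8]
ys[-5] = 4 → [5, 4, 9, 6, 4, 8]
pop() removes 8 → [5, 4, 9, 6, 4]
reverse → [4, 6, 9, 4, 5]
sum = 28

28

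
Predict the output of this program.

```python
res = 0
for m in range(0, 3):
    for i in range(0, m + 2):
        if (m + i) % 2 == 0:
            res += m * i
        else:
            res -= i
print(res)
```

m=0,i=0: even sum, res = 0+0 = 0
m=0,i=1: odd sum, res = 0-1 = -1
m=1,i=0: odd sum, res = (-1)-0 = -1
m=1,i=1: even sum, res = (-1)+1 = 0
m=1,i=2: odd sum, res = 0-2 = -2
m=2,i=0: even sum, res = (-2)+0 = -2
m=2,i=1: odd sum, res = (-2)-1 = -3
m=2,i=2: even sum, res = (-3)+4 = 1
m=2,i=3: odd sum, res = 1-3 = -2

-2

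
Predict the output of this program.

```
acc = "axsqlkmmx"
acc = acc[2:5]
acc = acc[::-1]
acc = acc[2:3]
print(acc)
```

s

slice [2:5] → 'sql'
reverse → 'lqs'
slice [2:3] → 's'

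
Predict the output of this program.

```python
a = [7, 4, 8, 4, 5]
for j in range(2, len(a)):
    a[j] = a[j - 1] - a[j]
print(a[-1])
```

j=2: a[2] = 4-8 = -4 → [7, 4, -4, 4, 5]
j=3: a[3] = (-4)-4 = -8 → [7, 4, -4, -8, 5]
j=4: a[4] = (-8)-5 = -13 → [7, 4, -4, -8, -13]

-13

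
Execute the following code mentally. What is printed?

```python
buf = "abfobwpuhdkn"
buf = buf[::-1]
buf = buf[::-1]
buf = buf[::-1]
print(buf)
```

nkdhupwbofba

reverse → 'nkdhupwbofba'
reverse → 'abfobwpuhdkn'
reverse → 'nkdhupwbofba'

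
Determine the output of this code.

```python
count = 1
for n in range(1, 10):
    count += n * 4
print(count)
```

n=1: count = 1+1*4 = 5
n=2: count = 5+2*4 = 13
n=3: count = 13+3*4 = 25
n=4: count = 25+4*4 = 41
n=5: count = 41+5*4 = 61
n=6: count = 61+6*4 = 85
n=7: count = 85+7*4 = 113
n=8: count = 113+8*4 = 145
n=9: count = 145+9*4 = 181

181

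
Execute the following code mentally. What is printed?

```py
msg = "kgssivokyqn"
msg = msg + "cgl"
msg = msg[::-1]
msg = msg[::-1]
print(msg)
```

+ 'cgl' → 'kgssivokyqncgl'
reverse → 'lgcnqykovissgk'
reverse → 'kgssivokyqncgl'

kgssivokyqncgl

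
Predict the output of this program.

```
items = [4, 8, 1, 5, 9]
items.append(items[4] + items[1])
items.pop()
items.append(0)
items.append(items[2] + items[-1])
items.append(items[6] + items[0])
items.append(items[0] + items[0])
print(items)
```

[4, 8, 1, 5, 9, 0, 1, 5, 8]

append items[4]+items[1] = 9+8 = 17 → [4, 8, 1, 5, 9, 17]
pop() removes 17 → [4, 8, 1, 5, 9]
append 0 → [4, 8, 1, 5, 9, 0]
append items[2]+items[-1] = 1+0 = 1 → [4, 8, 1, 5, 9, 0, 1]
append items[6]+items[0] = 1+4 = 5 → [4, 8, 1, 5, 9, 0, 1, 5]
append items[0]+items[0] = 4+4 = 8 → [4, 8, 1, 5, 9, 0, 1, 5, 8]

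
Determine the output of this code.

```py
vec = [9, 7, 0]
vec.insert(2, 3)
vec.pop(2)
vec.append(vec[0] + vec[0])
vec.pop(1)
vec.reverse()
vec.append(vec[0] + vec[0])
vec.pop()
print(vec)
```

insert 3 at 2 → [9, 7, 3, 0]
pop(2) removes 3 → [9, 7, 0]
append vec[0]+vec[0] = 9+9 = 18 → [9, 7, 0, 18]
pop(1) removes 7 → [9, 0, 18]
reverse → [18, 0, 9]
append vec[0]+vec[0] = 18+18 = 36 → [18, 0, 9, 36]
pop() removes 36 → [18, 0, 9]

[18, 0, 9]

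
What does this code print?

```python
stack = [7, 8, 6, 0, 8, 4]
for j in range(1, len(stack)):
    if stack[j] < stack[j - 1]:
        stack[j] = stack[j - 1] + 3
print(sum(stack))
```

j=1: 8>=7, unchanged → [7, 8, 6, 0, 8, 4]
j=2: 6<8, stack[2] = 8+3 = 11 → [7, 8, 11, 0, 8, 4]
j=3: 0<11, stack[3] = 11+3 = 14 → [7, 8, 11, 14, 8, 4]
j=4: 8<14, stack[4] = 14+3 = 17 → [7, 8, 11, 14, 17, 4]
j=5: 4<17, stack[5] = 17+3 = 20 → [7, 8, 11, 14, 17, 20]
sum = 77

77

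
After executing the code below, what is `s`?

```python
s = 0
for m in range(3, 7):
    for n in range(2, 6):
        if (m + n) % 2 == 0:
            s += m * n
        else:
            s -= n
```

96

m=3,n=2: odd sum, s = 0-2 = -2
m=3,n=3: even sum, s = (-2)+9 = 7
m=3,n=4: odd sum, s = 7-4 = 3
m=3,n=5: even sum, s = 3+15 = 18
m=4,n=2: even sum, s = 18+8 = 26
m=4,n=3: odd sum, s = 26-3 = 23
m=4,n=4: even sum, s = 23+16 = 39
m=4,n=5: odd sum, s = 39-5 = 34
m=5,n=2: odd sum, s = 34-2 = 32
m=5,n=3: even sum, s = 32+15 = 47
m=5,n=4: odd sum, s = 47-4 = 43
m=5,n=5: even sum, s = 43+25 = 68
m=6,n=2: even sum, s = 68+12 = 80
m=6,n=3: odd sum, s = 80-3 = 77
m=6,n=4: even sum, s = 77+24 = 101
m=6,n=5: odd sum, s = 101-5 = 96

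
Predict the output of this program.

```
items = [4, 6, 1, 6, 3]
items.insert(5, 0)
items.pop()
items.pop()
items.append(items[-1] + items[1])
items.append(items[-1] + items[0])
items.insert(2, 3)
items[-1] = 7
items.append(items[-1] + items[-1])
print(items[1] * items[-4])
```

insert 0 at 5 → [4, 6, 1, 6, 3, 0]
pop() removes 0 → [4, 6, 1, 6, 3]
pop() removes 3 → [4, 6, 1, 6]
append items[-1]+items[1] = 6+6 = 12 → [4, 6, 1, 6, 12]
append items[-1]+items[0] = 12+4 = 16 → [4, 6, 1, 6, 12, 16]
insert 3 at 2 → [4, 6, 3, 1, 6, 12, 16]
items[-1] = 7 → [4, 6, 3, 1, 6, 12, 7]
append items[-1]+items[-1] = 7+7 = 14 → [4, 6, 3, 1, 6, 12, 7, 14]
items[1]*items[-4] = 6*6 = 36

36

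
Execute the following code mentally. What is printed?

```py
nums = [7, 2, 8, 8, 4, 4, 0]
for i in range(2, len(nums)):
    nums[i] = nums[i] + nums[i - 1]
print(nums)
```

[7, 2, 10, 18, 22, 26, 26]

i=2: nums[2] = 8+2 = 10 → [7, 2, 10, 8, 4, 4, 0]
i=3: nums[3] = 8+10 = 18 → [7, 2, 10, 18, 4, 4, 0]
i=4: nums[4] = 4+18 = 22 → [7, 2, 10, 18, 22, 4, 0]
i=5: nums[5] = 4+22 = 26 → [7, 2, 10, 18, 22, 26, 0]
i=6: nums[6] = 0+26 = 26 → [7, 2, 10, 18, 22, 26, 26]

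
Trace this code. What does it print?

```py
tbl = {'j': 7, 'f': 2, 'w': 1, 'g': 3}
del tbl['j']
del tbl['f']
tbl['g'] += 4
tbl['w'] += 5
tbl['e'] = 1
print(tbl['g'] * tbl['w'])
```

del 'j' → {'f': 2, 'w': 1, 'g': 3}
del 'f' → {'w': 1, 'g': 3}
tbl['g'] = 3+4 = 7 → {'w': 1, 'g': 7}
tbl['w'] = 1+5 = 6 → {'w': 6, 'g': 7}
tbl['e'] = 1 → {'w': 6, 'g': 7, 'e': 1}
tbl['g']*tbl['w'] = 7*6 = 42

42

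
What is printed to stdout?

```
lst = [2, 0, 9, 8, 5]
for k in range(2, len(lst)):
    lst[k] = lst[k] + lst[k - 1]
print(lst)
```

[2, 0, 9, 17, 22]

k=2: lst[2] = 9+0 = 9 → [2, 0, 9, 8, 5]
k=3: lst[3] = 8+9 = 17 → [2, 0, 9, 17, 5]
k=4: lst[4] = 5+17 = 22 → [2, 0, 9, 17, 22]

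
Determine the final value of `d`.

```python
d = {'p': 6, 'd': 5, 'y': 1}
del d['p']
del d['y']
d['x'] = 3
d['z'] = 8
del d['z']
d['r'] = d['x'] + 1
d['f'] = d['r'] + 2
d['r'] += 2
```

del 'p' → {'d': 5, 'y': 1}
del 'y' → {'d': 5}
d['x'] = 3 → {'d': 5, 'x': 3}
d['z'] = 8 → {'d': 5, 'x': 3, 'z': 8}
del 'z' → {'d': 5, 'x': 3}
d['r'] = d['x']+1 = 4 → {'d': 5, 'x': 3, 'r': 4}
d['f'] = d['r']+2 = 6 → {'d': 5, 'x': 3, 'r': 4, 'f': 6}
d['r'] = 4+2 = 6 → {'d': 5, 'x': 3, 'r': 6, 'f': 6}

{'d': 5, 'x': 3, 'r': 6, 'f': 6}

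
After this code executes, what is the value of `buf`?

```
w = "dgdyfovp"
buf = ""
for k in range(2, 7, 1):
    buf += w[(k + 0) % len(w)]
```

'dyfov'

k=2: add w[2]='d' → 'd'
k=3: add w[3]='y' → 'dy'
k=4: add w[4]='f' → 'dyf'
k=5: add w[5]='o' → 'dyfo'
k=6: add w[6]='v' → 'dyfov'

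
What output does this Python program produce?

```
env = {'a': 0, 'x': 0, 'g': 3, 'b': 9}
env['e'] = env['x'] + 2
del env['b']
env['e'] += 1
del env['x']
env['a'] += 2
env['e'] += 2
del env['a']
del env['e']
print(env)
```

env['e'] = env['x']+2 = 2 → {'a': 0, 'x': 0, 'g': 3, 'b': 9, 'e': 2}
del 'b' → {'a': 0, 'x': 0, 'g': 3, 'e': 2}
env['e'] = 2+1 = 3 → {'a': 0, 'x': 0, 'g': 3, 'e': 3}
del 'x' → {'a': 0, 'g': 3, 'e': 3}
env['a'] = 0+2 = 2 → {'a': 2, 'g': 3, 'e': 3}
env['e'] = 3+2 = 5 → {'a': 2, 'g': 3, 'e': 5}
del 'a' → {'g': 3, 'e': 5}
del 'e' → {'g': 3}

{'g': 3}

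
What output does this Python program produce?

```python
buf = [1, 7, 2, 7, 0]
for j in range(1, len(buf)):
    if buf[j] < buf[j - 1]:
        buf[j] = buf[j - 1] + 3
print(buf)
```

[1, 7, 10, 13, 16]

j=1: 7>=1, unchanged → [1, 7, 2, 7, 0]
j=2: 2<7, buf[2] = 7+3 = 10 → [1, 7, 10, 7, 0]
j=3: 7<10, buf[3] = 10+3 = 13 → [1, 7, 10, 13, 0]
j=4: 0<13, buf[4] = 13+3 = 16 → [1, 7, 10, 13, 16]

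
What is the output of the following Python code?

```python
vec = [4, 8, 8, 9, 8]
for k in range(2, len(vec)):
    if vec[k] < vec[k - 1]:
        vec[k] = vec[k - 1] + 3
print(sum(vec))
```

41

k=2: 8>=8, unchanged → [4, 8, 8, 9, 8]
k=3: 9>=8, unchanged → [4, 8, 8, 9, 8]
k=4: 8<9, vec[4] = 9+3 = 12 → [4, 8, 8, 9, 12]
sum = 41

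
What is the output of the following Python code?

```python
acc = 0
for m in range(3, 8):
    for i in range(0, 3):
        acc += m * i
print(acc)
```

75

m=3,i=0: acc = 0+0 = 0
m=3,i=1: acc = 0+3 = 3
m=3,i=2: acc = 3+6 = 9
m=4,i=0: acc = 9+0 = 9
m=4,i=1: acc = 9+4 = 13
m=4,i=2: acc = 13+8 = 21
m=5,i=0: acc = 21+0 = 21
m=5,i=1: acc = 21+5 = 26
m=5,i=2: acc = 26+10 = 36
m=6,i=0: acc = 36+0 = 36
m=6,i=1: acc = 36+6 = 42
m=6,i=2: acc = 42+12 = 54
m=7,i=0: acc = 54+0 = 54
m=7,i=1: acc = 54+7 = 61
m=7,i=2: acc = 61+14 = 75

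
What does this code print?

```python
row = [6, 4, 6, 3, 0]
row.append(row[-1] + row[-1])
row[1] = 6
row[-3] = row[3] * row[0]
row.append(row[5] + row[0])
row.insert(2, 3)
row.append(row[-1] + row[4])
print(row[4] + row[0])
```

24

append row[-1]+row[-1] = 0+0 = 0 → [6, 4, 6, 3, 0, 0]
row[1] = 6 → [6, 6, 6, 3, 0, 0]
row[-3] = row[3]*row[0] = 3*6 = 18 → [6, 6, 6, 18, 0, 0]
append row[5]+row[0] = 0+6 = 6 → [6, 6, 6, 18, 0, 0, 6]
insert 3 at 2 → [6, 6, 3, 6, 18, 0, 0, 6]
append row[-1]+row[4] = 6+18 = 24 → [6, 6, 3, 6, 18, 0, 0, 6, 24]
row[4]+row[0] = 18+6 = 24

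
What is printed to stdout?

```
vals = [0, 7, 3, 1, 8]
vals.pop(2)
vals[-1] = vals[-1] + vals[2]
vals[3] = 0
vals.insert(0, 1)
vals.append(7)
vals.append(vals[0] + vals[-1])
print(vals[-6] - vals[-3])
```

0

pop(2) removes 3 → [0, 7, 1, 8]
vals[-1] = vals[-1]+vals[2] = 8+1 = 9 → [0, 7, 1, 9]
vals[3] = 0 → [0, 7, 1, 0]
insert 1 at 0 → [1, 0, 7, 1, 0]
append 7 → [1, 0, 7, 1, 0, 7]
append vals[0]+vals[-1] = 1+7 = 8 → [1, 0, 7, 1, 0, 7, 8]
vals[-6]-vals[-3] = 0-0 = 0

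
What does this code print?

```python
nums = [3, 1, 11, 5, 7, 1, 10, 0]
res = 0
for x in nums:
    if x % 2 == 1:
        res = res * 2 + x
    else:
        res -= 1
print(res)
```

x=3: odd, res = 0*2+3 = 3
x=1: odd, res = 3*2+1 = 7
x=11: odd, res = 7*2+11 = 25
x=5: odd, res = 25*2+5 = 55
x=7: odd, res = 55*2+7 = 117
x=1: odd, res = 117*2+1 = 235
x=10: not odd, res = 235-1 = 234
x=0: not odd, res = 234-1 = 233

233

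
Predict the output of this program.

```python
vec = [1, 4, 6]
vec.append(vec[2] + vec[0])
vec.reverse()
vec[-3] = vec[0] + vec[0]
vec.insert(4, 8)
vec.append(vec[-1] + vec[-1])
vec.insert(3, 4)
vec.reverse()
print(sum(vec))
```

append vec[2]+vec[0] = 6+1 = 7 → [1, 4, 6, 7]
reverse → [7, 6, 4, 1]
vec[-3] = vec[0]+vec[0] = 7+7 = 14 → [7, 14, 4, 1]
insert 8 at 4 → [7, 14, 4, 1, 8]
append vec[-1]+vec[-1] = 8+8 = 16 → [7, 14, 4, 1, 8, 16]
insert 4 at 3 → [7, 14, 4, 4, 1, 8, 16]
reverse → [16, 8, 1, 4, 4, 14, 7]
sum = 54

54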